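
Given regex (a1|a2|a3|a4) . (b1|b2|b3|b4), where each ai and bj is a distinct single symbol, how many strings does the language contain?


First group: 4 alternatives
Second group: 4 alternatives
Concatenation: each choice from group 1 pairs with each from group 2
Total = 4 x 4 = 16

16


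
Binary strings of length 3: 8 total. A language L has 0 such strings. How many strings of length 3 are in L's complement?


Alphabet: {0,1}
String length: 3
Total strings of length 3 = 2^3 = 8
Strings in L = 0
Complement = total - |L|
= 8 - 0
= 8

8


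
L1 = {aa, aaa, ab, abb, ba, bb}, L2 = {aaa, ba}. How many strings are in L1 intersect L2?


L1 = {aa, aaa, ab, abb, ba, bb}
L2 = {aaa, ba}
Checking each string in L1 against L2:
  'aa': in L2? No
  'aaa': in L2? Yes
  'ab': in L2? No
  'abb': in L2? No
  'ba': in L2? Yes
  'bb': in L2? No
Intersection = {aaa, ba}
|L1 ∩ L2| = 2

2


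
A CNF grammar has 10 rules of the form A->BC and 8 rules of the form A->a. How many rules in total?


CNF allows two rule forms:
  A -> BC (binary): 10 rules
  A -> a (terminal): 8 rules
Total = 10 + 8 = 18

18


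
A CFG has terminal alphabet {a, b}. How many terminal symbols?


Terminal symbols: a, b
Counting each: a (#1), b (#2)
Total = 2

2


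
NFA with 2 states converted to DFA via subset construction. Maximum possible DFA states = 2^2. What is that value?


NFA has 2 states
Subset construction: each DFA state = subset of NFA states
Maximum subsets = 2^2
2^2 = 4

4


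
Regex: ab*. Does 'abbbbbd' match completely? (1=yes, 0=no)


Pattern: ab*
String: 'abbbbbd'
Pattern requires: exactly one 'a' followed by zero or more 'b's
First char is 'a' -> OK
Rest 'bbbbbd': all b's? No
Result: 0

0


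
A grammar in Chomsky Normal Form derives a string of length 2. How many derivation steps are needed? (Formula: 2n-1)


Chomsky Normal Form derivation:
String length n = 2
Each step either:
  - Splits a nonterminal into two (n-1 such steps)
  - Converts a nonterminal to terminal (n such steps)
Total = (n-1) + n = 2n - 1
= 2(2) - 1
= 4 - 1
= 3

3


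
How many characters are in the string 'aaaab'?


String: 'aaaab'
Counting characters:
  'a' appears 4 time(s)
  'b' appears 1 time(s)
Total length = 4 + 1 = 5

5


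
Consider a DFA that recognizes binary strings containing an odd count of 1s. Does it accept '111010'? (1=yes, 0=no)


DFA has 2 states: q_even (start, accept=no) and q_odd
Processing string '111010' character by character:
  Position 0: read '1', 1-count=1 -> q_odd
  Position 1: read '1', 1-count=2 -> q_even
  Position 2: read '1', 1-count=3 -> q_odd
  Position 3: read '0', 1-count=3 -> q_odd (no change)
  Position 4: read '1', 1-count=4 -> q_even
  Position 5: read '0', 1-count=4 -> q_even (no change)
Final state: q_even, total 1s = 4 (even); the DFA requires an odd count -> reject

0


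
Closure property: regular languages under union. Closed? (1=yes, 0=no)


Regular languages are closed under:
- Union (DFA product construction)
- Intersection (DFA product construction)
- Complement (swap accept/reject states)
- Concatenation (NFA construction)
- Kleene star (NFA construction)
union is in this list
Therefore: closed

1


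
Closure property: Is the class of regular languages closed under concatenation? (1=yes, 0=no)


Regular languages are closed under all standard operations:
- Union: Yes (product construction)
- Intersection: Yes (product construction)
- Complement: Yes (swap accept/reject)
- Concatenation: Yes (NFA construction)
Operation: concatenation -> Closed

1


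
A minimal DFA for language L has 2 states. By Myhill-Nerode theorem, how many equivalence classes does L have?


Myhill-Nerode theorem:
Number of equivalence classes = number of states in minimal DFA
Minimal DFA states = 2
Therefore equivalence classes = 2

2


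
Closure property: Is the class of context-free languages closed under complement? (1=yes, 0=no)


CFL closure properties:
  Closed under: union, concatenation, Kleene star
  NOT closed under: intersection, complement
Operation 'complement' is in not-closed list -> No (not closed)

0


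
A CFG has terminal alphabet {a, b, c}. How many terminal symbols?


Terminal symbols: a, b, c
Counting each: a (#1), b (#2), c (#3)
Total = 3

3


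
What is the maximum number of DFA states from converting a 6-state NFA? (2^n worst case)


NFA has 6 states
Subset construction: each DFA state = subset of NFA states
Maximum subsets = 2^6
2^6 = 64

64


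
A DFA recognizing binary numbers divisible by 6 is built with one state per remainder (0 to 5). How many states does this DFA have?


Divisibility by 6 is tracked via the remainder mod 6: 0, 1, ..., 5
The construction assigns one state to each remainder
Number of remainders = 6

6


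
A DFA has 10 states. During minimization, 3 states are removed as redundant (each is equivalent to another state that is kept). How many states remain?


Original DFA: 10 states
Redundant states removed: 3
Minimized states = original - removed
= 10 - 3
= 7

7


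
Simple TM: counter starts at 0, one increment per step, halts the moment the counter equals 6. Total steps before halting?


Counter starts at 0. Counting sequence:
  Step 1: counter = 1
  Step 2: counter = 2
  Step 3: counter = 3
  Step 4: counter = 4
  Step 5: counter = 5
  Step 6: counter = 6
Counter reached 6 -> halt
Total steps = 6

6


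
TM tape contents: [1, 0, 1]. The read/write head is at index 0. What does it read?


Tape: [1, 0, 1]
Positions: 0 1 2
Values:    1 0 1
Head at position 0
tape[0] = 1

1


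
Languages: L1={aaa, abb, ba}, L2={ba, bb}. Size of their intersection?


L1 = {aaa, abb, ba}
L2 = {ba, bb}
Checking each string in L1 against L2:
  'aaa': in L2? No
  'abb': in L2? No
  'ba': in L2? Yes
Intersection = {ba}
|L1 ∩ L2| = 1

1


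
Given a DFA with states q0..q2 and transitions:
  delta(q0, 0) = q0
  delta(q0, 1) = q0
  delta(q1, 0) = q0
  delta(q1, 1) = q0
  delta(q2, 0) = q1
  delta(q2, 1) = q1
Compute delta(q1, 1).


Looking up transition function:
delta(q1, 1) in the table
Row: q1, Column: 1
Result: q0

q0


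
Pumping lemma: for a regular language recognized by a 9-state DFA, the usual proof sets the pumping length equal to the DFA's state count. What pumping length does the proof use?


Pumping lemma for regular languages (standard proof):
Take p = |Q|, the number of DFA states.
Any string of length >= |Q| passes through |Q|+1 states while reading its first |Q| symbols,
so by pigeonhole some state repeats, giving the loop that can be pumped.
Here |Q| = 9
Therefore the proof uses p = 9

9


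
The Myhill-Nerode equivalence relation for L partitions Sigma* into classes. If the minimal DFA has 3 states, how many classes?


Myhill-Nerode theorem:
Number of equivalence classes = number of states in minimal DFA
Minimal DFA states = 3
Therefore equivalence classes = 3

3


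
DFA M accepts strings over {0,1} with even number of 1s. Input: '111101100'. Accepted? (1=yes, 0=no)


DFA has 2 states: q_even (start, accept=yes) and q_odd
Processing string '111101100' character by character:
  Position 0: read '1', 1-count=1 -> q_odd
  Position 1: read '1', 1-count=2 -> q_even
  Position 2: read '1', 1-count=3 -> q_odd
  Position 3: read '1', 1-count=4 -> q_even
  Position 4: read '0', 1-count=4 -> q_even (no change)
  Position 5: read '1', 1-count=5 -> q_odd
  Position 6: read '1', 1-count=6 -> q_even
  Position 7: read '0', 1-count=6 -> q_even (no change)
  Position 8: read '0', 1-count=6 -> q_even (no change)
Final state: q_even, total 1s = 6 (even); the DFA requires an even count -> accept

1


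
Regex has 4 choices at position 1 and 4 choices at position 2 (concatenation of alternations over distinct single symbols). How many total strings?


First group: 4 alternatives
Second group: 4 alternatives
Concatenation: each choice from group 1 pairs with each from group 2
Total = 4 x 4 = 16

16


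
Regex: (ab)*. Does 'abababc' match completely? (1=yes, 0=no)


Pattern: (ab)*
String: 'abababc'
Pattern requires: zero or more repetitions of 'ab'
Length 7 is odd -> cannot be (ab)* -> no match
Result: 0

0


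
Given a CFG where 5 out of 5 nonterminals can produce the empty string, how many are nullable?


Nonterminals: {S, A, B, C, D}
A nonterminal is nullable if it can derive epsilon
Counting nullable nonterminals: 5
Total nullable = 5

5


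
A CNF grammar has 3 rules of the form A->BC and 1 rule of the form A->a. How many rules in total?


CNF allows two rule forms:
  A -> BC (binary): 3 rules
  A -> a (terminal): 1 rule
Total = 3 + 1 = 4

4


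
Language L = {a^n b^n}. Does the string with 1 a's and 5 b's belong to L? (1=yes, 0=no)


Language requires equal numbers of a's and b's
PDA pushes for each 'a', pops for each 'b'
Number of a's = 1
Number of b's = 5
1 != 5 -> Reject

0


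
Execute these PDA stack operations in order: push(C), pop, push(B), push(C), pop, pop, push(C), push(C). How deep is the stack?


Tracing stack operations:
  push(C) -> stack = [C], depth=1
  pop -> removed C, stack = [], depth=0
  push(B) -> stack = [B], depth=1
  push(C) -> stack = [B,C], depth=2
  pop -> removed C, stack = [B], depth=1
  pop -> removed B, stack = [], depth=0
  push(C) -> stack = [C], depth=1
  push(C) -> stack = [C,C], depth=2
Final depth = 2

2


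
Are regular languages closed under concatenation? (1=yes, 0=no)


Regular languages are closed under:
- Union (DFA product construction)
- Intersection (DFA product construction)
- Complement (swap accept/reject states)
- Concatenation (NFA construction)
- Kleene star (NFA construction)
concatenation is in this list
Therefore: closed

1


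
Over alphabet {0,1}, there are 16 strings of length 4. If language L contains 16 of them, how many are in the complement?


Alphabet: {0,1}
String length: 4
Total strings of length 4 = 2^4 = 16
Strings in L = 16
Complement = total - |L|
= 16 - 16
= 0

0


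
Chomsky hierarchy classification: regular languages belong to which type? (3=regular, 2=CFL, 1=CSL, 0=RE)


Chomsky hierarchy levels:
  Type 3: Regular (DFA/NFA/regex)
  Type 2: Context-free (PDA)
  Type 1: Context-sensitive
  Type 0: Recursively enumerable (TM)
'regular' corresponds to Type 3

3


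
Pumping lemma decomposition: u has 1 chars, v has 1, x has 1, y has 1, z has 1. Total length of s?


|s| = |u| + |v| + |x| + |y| + |z|
= 1 + 1 + 1 + 1 + 1
= 2 + 1 + 2
= 3 + 2
= 5

5


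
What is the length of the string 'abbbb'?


String: 'abbbb'
Counting characters:
  'a' appears 1 time(s)
  'b' appears 4 time(s)
Total length = 1 + 4 = 5

5


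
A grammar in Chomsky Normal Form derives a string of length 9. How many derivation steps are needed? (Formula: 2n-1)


Chomsky Normal Form derivation:
String length n = 9
Each step either:
  - Splits a nonterminal into two (n-1 such steps)
  - Converts a nonterminal to terminal (n such steps)
Total = (n-1) + n = 2n - 1
= 2(9) - 1
= 18 - 1
= 17

17


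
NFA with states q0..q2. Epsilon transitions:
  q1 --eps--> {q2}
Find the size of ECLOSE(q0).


Starting from q0
Initialize closure = {q0}
q0 has no outgoing epsilon transitions -> nothing to add
Final closure: {q0}
Size = 1

1


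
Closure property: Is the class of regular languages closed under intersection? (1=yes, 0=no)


Regular languages are closed under all standard operations:
- Union: Yes (product construction)
- Intersection: Yes (product construction)
- Complement: Yes (swap accept/reject)
- Concatenation: Yes (NFA construction)
Operation: intersection -> Closed

1


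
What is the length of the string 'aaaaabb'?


String: 'aaaaabb'
Counting characters:
  'a' appears 5 time(s)
  'b' appears 2 time(s)
Total length = 5 + 2 = 7

7


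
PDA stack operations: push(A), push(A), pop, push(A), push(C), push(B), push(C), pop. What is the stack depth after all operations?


Tracing stack operations:
  push(A) -> stack = [A], depth=1
  push(A) -> stack = [A,A], depth=2
  pop -> removed A, stack = [A], depth=1
  push(A) -> stack = [A,A], depth=2
  push(C) -> stack = [A,A,C], depth=3
  push(B) -> stack = [A,A,C,B], depth=4
  push(C) -> stack = [A,A,C,B,C], depth=5
  pop -> removed C, stack = [A,A,C,B], depth=4
Final depth = 4

4


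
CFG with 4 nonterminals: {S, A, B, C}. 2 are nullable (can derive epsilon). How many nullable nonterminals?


Nonterminals: {S, A, B, C}
A nonterminal is nullable if it can derive epsilon
Counting nullable nonterminals: 2
Total nullable = 2

2


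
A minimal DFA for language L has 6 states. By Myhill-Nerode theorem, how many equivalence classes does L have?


Myhill-Nerode theorem:
Number of equivalence classes = number of states in minimal DFA
Minimal DFA states = 6
Therefore equivalence classes = 6

6


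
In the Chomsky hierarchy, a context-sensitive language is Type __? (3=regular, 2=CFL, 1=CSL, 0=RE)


Chomsky hierarchy levels:
  Type 3: Regular (DFA/NFA/regex)
  Type 2: Context-free (PDA)
  Type 1: Context-sensitive
  Type 0: Recursively enumerable (TM)
'context-sensitive' corresponds to Type 1

1


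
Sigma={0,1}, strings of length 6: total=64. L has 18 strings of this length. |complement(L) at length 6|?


Alphabet: {0,1}
String length: 6
Total strings of length 6 = 2^6 = 64
Strings in L = 18
Complement = total - |L|
= 64 - 18
= 46

46


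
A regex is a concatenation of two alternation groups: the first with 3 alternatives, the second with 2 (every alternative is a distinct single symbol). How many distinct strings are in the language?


First group: 3 alternatives
Second group: 2 alternatives
Concatenation: each choice from group 1 pairs with each from group 2
Total = 3 x 2 = 6

6


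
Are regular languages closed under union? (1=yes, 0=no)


Regular languages are closed under:
- Union (DFA product construction)
- Intersection (DFA product construction)
- Complement (swap accept/reject states)
- Concatenation (NFA construction)
- Kleene star (NFA construction)
union is in this list
Therefore: closed

1


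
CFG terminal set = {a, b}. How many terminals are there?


Terminal symbols: a, b
Counting each: a (#1), b (#2)
Total = 2

2


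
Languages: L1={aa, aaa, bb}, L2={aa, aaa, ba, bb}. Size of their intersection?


L1 = {aa, aaa, bb}
L2 = {aa, aaa, ba, bb}
Checking each string in L1 against L2:
  'aa': in L2? Yes
  'aaa': in L2? Yes
  'bb': in L2? Yes
Intersection = {aa, aaa, bb}
|L1 ∩ L2| = 3

3


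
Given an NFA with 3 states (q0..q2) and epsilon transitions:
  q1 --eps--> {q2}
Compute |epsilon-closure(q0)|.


Starting from q0
Initialize closure = {q0}
q0 has no outgoing epsilon transitions -> nothing to add
Final closure: {q0}
Size = 1

1


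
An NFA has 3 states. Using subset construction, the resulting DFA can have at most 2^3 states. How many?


NFA has 3 states
Subset construction: each DFA state = subset of NFA states
Maximum subsets = 2^3
2^3 = 8

8


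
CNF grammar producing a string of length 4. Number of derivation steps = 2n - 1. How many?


Chomsky Normal Form derivation:
String length n = 4
Each step either:
  - Splits a nonterminal into two (n-1 such steps)
  - Converts a nonterminal to terminal (n such steps)
Total = (n-1) + n = 2n - 1
= 2(4) - 1
= 8 - 1
= 7

7


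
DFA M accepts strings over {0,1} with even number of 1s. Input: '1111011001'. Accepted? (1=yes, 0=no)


DFA has 2 states: q_even (start, accept=yes) and q_odd
Processing string '1111011001' character by character:
  Position 0: read '1', 1-count=1 -> q_odd
  Position 1: read '1', 1-count=2 -> q_even
  Position 2: read '1', 1-count=3 -> q_odd
  Position 3: read '1', 1-count=4 -> q_even
  Position 4: read '0', 1-count=4 -> q_even (no change)
  Position 5: read '1', 1-count=5 -> q_odd
  Position 6: read '1', 1-count=6 -> q_even
  Position 7: read '0', 1-count=6 -> q_even (no change)
  Position 8: read '0', 1-count=6 -> q_even (no change)
  Position 9: read '1', 1-count=7 -> q_odd
Final state: q_odd, total 1s = 7 (odd); the DFA requires an even count -> reject

0


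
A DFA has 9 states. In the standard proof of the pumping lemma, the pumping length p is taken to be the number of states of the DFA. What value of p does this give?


Pumping lemma for regular languages (standard proof):
Take p = |Q|, the number of DFA states.
Any string of length >= |Q| passes through |Q|+1 states while reading its first |Q| symbols,
so by pigeonhole some state repeats, giving the loop that can be pumped.
Here |Q| = 9
Therefore the proof uses p = 9

9


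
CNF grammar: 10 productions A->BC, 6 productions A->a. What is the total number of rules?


CNF allows two rule forms:
  A -> BC (binary): 10 rules
  A -> a (terminal): 6 rules
Total = 10 + 6 = 16

16


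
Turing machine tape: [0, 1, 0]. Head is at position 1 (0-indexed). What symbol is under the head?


Tape: [0, 1, 0]
Positions: 0 1 2
Values:    0 1 0
Head at position 1
tape[1] = 1

1


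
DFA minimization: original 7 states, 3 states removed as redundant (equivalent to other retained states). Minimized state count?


Original DFA: 7 states
Redundant states removed: 3
Minimized states = original - removed
= 7 - 3
= 4

4


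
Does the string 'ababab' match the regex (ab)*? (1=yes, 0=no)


Pattern: (ab)*
String: 'ababab'
Pattern requires: zero or more repetitions of 'ab'
Pairs: ['ab', 'ab', 'ab']
All pairs are 'ab'? Yes
Result: 1

1


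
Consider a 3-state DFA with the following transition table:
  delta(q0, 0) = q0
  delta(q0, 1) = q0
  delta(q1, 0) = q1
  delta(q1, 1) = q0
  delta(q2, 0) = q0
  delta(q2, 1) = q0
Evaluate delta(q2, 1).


Looking up transition function:
delta(q2, 1) in the table
Row: q2, Column: 1
Result: q0

q0


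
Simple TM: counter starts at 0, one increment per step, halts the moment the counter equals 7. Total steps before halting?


Counter starts at 0. Counting sequence:
  Step 1: counter = 1
  Step 2: counter = 2
  Step 3: counter = 3
  Step 4: counter = 4
  Step 5: counter = 5
  Step 6: counter = 6
  Step 7: counter = 7
Counter reached 7 -> halt
Total steps = 7

7


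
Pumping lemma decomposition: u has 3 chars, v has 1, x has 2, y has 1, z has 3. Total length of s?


|s| = |u| + |v| + |x| + |y| + |z|
= 3 + 1 + 2 + 1 + 3
= 4 + 2 + 4
= 6 + 4
= 10

10


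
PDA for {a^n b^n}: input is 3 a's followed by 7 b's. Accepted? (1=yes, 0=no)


Language requires equal numbers of a's and b's
PDA pushes for each 'a', pops for each 'b'
Number of a's = 3
Number of b's = 7
3 != 7 -> Reject

0


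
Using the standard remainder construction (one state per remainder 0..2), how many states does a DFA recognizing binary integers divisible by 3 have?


Divisibility by 3 is tracked via the remainder mod 3: 0, 1, ..., 2
The construction assigns one state to each remainder
Number of remainders = 3

3


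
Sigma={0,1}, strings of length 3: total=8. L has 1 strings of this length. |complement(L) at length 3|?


Alphabet: {0,1}
String length: 3
Total strings of length 3 = 2^3 = 8
Strings in L = 1
Complement = total - |L|
= 8 - 1
= 7

7


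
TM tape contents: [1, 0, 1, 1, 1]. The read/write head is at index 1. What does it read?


Tape: [1, 0, 1, 1, 1]
Positions: 0 1 2 3 4
Values:    1 0 1 1 1
Head at position 1
tape[1] = 0

0


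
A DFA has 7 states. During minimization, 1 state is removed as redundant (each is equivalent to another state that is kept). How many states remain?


Original DFA: 7 states
Redundant states removed: 1
Minimized states = original - removed
= 7 - 1
= 6

6


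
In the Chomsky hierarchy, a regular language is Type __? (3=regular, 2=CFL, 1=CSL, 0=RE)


Chomsky hierarchy levels:
  Type 3: Regular (DFA/NFA/regex)
  Type 2: Context-free (PDA)
  Type 1: Context-sensitive
  Type 0: Recursively enumerable (TM)
'regular' corresponds to Type 3

3


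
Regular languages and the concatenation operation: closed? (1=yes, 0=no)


Regular languages are closed under all standard operations:
- Union: Yes (product construction)
- Intersection: Yes (product construction)
- Complement: Yes (swap accept/reject)
- Concatenation: Yes (NFA construction)
Operation: concatenation -> Closed

1


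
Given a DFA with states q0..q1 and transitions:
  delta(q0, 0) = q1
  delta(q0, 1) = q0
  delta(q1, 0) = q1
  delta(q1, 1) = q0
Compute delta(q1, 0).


Looking up transition function:
delta(q1, 0) in the table
Row: q1, Column: 0
Result: q1

q1


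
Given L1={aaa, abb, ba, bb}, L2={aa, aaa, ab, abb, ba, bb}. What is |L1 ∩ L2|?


L1 = {aaa, abb, ba, bb}
L2 = {aa, aaa, ab, abb, ba, bb}
Checking each string in L1 against L2:
  'aaa': in L2? Yes
  'abb': in L2? Yes
  'ba': in L2? Yes
  'bb': in L2? Yes
Intersection = {aaa, abb, ba, bb}
|L1 ∩ L2| = 4

4


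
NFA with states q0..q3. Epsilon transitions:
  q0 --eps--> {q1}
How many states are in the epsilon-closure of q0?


Starting from q0
Initialize closure = {q0}
Follow epsilon from q0 -> add q1
Final closure: {q0, q1}
Size = 2

2


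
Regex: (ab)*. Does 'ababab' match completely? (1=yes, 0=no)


Pattern: (ab)*
String: 'ababab'
Pattern requires: zero or more repetitions of 'ab'
Pairs: ['ab', 'ab', 'ab']
All pairs are 'ab'? Yes
Result: 1

1


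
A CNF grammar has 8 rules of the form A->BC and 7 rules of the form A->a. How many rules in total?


CNF allows two rule forms:
  A -> BC (binary): 8 rules
  A -> a (terminal): 7 rules
Total = 8 + 7 = 15

15


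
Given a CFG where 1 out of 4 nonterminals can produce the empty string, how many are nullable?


Nonterminals: {S, A, B, C}
A nonterminal is nullable if it can derive epsilon
Counting nullable nonterminals: 1
Total nullable = 1

1


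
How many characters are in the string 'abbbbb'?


String: 'abbbbb'
Counting characters:
  'a' appears 1 time(s)
  'b' appears 5 time(s)
Total length = 1 + 5 = 6

6


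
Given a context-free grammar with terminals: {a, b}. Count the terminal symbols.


Terminal symbols: a, b
Counting each: a (#1), b (#2)
Total = 2

2


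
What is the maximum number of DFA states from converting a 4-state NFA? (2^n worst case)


NFA has 4 states
Subset construction: each DFA state = subset of NFA states
Maximum subsets = 2^4
2^4 = 16

16


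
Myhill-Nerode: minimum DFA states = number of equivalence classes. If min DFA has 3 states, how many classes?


Myhill-Nerode theorem:
Number of equivalence classes = number of states in minimal DFA
Minimal DFA states = 3
Therefore equivalence classes = 3

3


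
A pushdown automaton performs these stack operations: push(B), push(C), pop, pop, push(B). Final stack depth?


Tracing stack operations:
  push(B) -> stack = [B], depth=1
  push(C) -> stack = [B,C], depth=2
  pop -> removed C, stack = [B], depth=1
  pop -> removed B, stack = [], depth=0
  push(B) -> stack = [B], depth=1
Final depth = 1

1


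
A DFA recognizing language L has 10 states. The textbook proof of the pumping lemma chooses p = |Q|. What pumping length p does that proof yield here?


Pumping lemma for regular languages (standard proof):
Take p = |Q|, the number of DFA states.
Any string of length >= |Q| passes through |Q|+1 states while reading its first |Q| symbols,
so by pigeonhole some state repeats, giving the loop that can be pumped.
Here |Q| = 10
Therefore the proof uses p = 10

10


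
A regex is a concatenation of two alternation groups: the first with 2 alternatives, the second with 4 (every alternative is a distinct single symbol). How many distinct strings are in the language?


First group: 2 alternatives
Second group: 4 alternatives
Concatenation: each choice from group 1 pairs with each from group 2
Total = 2 x 4 = 8

8


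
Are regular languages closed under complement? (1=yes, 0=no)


Regular languages are closed under:
- Union (DFA product construction)
- Intersection (DFA product construction)
- Complement (swap accept/reject states)
- Concatenation (NFA construction)
- Kleene star (NFA construction)
complement is in this list
Therefore: closed

1


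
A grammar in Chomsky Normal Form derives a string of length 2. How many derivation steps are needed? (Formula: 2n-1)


Chomsky Normal Form derivation:
String length n = 2
Each step either:
  - Splits a nonterminal into two (n-1 such steps)
  - Converts a nonterminal to terminal (n such steps)
Total = (n-1) + n = 2n - 1
= 2(2) - 1
= 4 - 1
= 3

3


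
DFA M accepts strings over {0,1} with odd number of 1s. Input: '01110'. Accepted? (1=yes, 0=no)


DFA has 2 states: q_even (start, accept=no) and q_odd
Processing string '01110' character by character:
  Position 0: read '0', 1-count=0 -> q_even (no change)
  Position 1: read '1', 1-count=1 -> q_odd
  Position 2: read '1', 1-count=2 -> q_even
  Position 3: read '1', 1-count=3 -> q_odd
  Position 4: read '0', 1-count=3 -> q_odd (no change)
Final state: q_odd, total 1s = 3 (odd); the DFA requires an odd count -> accept

1


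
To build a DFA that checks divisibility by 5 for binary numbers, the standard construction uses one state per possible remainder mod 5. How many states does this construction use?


Divisibility by 5 is tracked via the remainder mod 5: 0, 1, ..., 4
The construction assigns one state to each remainder
Number of remainders = 5

5


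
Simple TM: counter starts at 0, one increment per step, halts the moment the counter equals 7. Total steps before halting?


Counter starts at 0. Counting sequence:
  Step 1: counter = 1
  Step 2: counter = 2
  Step 3: counter = 3
  Step 4: counter = 4
  Step 5: counter = 5
  Step 6: counter = 6
  Step 7: counter = 7
Counter reached 7 -> halt
Total steps = 7

7


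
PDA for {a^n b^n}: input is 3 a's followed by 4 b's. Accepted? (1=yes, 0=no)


Language requires equal numbers of a's and b's
PDA pushes for each 'a', pops for each 'b'
Number of a's = 3
Number of b's = 4
3 != 4 -> Reject

0


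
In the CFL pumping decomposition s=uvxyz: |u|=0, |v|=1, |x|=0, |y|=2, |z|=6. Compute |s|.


|s| = |u| + |v| + |x| + |y| + |z|
= 0 + 1 + 0 + 2 + 6
= 1 + 0 + 8
= 1 + 8
= 9

9


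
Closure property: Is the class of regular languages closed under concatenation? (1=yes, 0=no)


Regular languages are closed under all standard operations:
- Union: Yes (product construction)
- Intersection: Yes (product construction)
- Complement: Yes (swap accept/reject)
- Concatenation: Yes (NFA construction)
Operation: concatenation -> Closed

1


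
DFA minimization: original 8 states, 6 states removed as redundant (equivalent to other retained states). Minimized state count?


Original DFA: 8 states
Redundant states removed: 6
Minimized states = original - removed
= 8 - 6
= 2

2


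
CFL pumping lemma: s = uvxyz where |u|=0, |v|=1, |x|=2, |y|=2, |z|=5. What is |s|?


|s| = |u| + |v| + |x| + |y| + |z|
= 0 + 1 + 2 + 2 + 5
= 1 + 2 + 7
= 3 + 7
= 10

10


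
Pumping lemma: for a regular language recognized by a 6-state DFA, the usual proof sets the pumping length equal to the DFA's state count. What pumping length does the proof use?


Pumping lemma for regular languages (standard proof):
Take p = |Q|, the number of DFA states.
Any string of length >= |Q| passes through |Q|+1 states while reading its first |Q| symbols,
so by pigeonhole some state repeats, giving the loop that can be pumped.
Here |Q| = 6
Therefore the proof uses p = 6

6


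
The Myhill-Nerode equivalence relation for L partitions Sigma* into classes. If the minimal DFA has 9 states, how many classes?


Myhill-Nerode theorem:
Number of equivalence classes = number of states in minimal DFA
Minimal DFA states = 9
Therefore equivalence classes = 9

9


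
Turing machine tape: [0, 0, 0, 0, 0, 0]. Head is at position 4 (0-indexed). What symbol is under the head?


Tape: [0, 0, 0, 0, 0, 0]
Positions: 0 1 2 3 4 5
Values:    0 0 0 0 0 0
Head at position 4
tape[4] = 0

0


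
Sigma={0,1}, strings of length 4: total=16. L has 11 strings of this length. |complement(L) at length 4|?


Alphabet: {0,1}
String length: 4
Total strings of length 4 = 2^4 = 16
Strings in L = 11
Complement = total - |L|
= 16 - 11
= 5

5


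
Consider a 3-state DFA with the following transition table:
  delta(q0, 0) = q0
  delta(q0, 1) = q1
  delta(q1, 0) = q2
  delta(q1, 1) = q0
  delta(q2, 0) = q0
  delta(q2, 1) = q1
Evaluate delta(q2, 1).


Looking up transition function:
delta(q2, 1) in the table
Row: q2, Column: 1
Result: q1

q1


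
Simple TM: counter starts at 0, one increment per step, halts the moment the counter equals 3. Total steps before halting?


Counter starts at 0. Counting sequence:
  Step 1: counter = 1
  Step 2: counter = 2
  Step 3: counter = 3
Counter reached 3 -> halt
Total steps = 3

3


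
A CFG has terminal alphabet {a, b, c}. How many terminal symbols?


Terminal symbols: a, b, c
Counting each: a (#1), b (#2), c (#3)
Total = 3

3


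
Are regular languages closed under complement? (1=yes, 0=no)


Regular languages are closed under:
- Union (DFA product construction)
- Intersection (DFA product construction)
- Complement (swap accept/reject states)
- Concatenation (NFA construction)
- Kleene star (NFA construction)
complement is in this list
Therefore: closed

1


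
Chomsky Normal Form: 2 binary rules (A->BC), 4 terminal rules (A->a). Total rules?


CNF allows two rule forms:
  A -> BC (binary): 2 rules
  A -> a (terminal): 4 rules
Total = 2 + 4 = 6

6


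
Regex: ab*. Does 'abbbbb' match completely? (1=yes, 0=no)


Pattern: ab*
String: 'abbbbb'
Pattern requires: exactly one 'a' followed by zero or more 'b's
First char is 'a' -> OK
Rest 'bbbbb': all b's? Yes
Result: 1

1


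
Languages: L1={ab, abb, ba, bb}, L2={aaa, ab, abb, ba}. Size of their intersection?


L1 = {ab, abb, ba, bb}
L2 = {aaa, ab, abb, ba}
Checking each string in L1 against L2:
  'ab': in L2? Yes
  'abb': in L2? Yes
  'ba': in L2? Yes
  'bb': in L2? No
Intersection = {ab, abb, ba}
|L1 ∩ L2| = 3

3


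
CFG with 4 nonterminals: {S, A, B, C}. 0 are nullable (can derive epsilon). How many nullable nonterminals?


Nonterminals: {S, A, B, C}
A nonterminal is nullable if it can derive epsilon
Counting nullable nonterminals: 0
Total nullable = 0

0


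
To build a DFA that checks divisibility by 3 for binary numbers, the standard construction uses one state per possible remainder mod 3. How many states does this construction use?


Divisibility by 3 is tracked via the remainder mod 3: 0, 1, ..., 2
The construction assigns one state to each remainder
Number of remainders = 3

3


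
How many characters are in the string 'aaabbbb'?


String: 'aaabbbb'
Counting characters:
  'a' appears 3 time(s)
  'b' appears 4 time(s)
Total length = 3 + 4 = 7

7


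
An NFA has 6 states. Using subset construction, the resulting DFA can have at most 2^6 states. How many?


NFA has 6 states
Subset construction: each DFA state = subset of NFA states
Maximum subsets = 2^6
2^6 = 64

64


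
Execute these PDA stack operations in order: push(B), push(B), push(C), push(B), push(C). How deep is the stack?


Tracing stack operations:
  push(B) -> stack = [B], depth=1
  push(B) -> stack = [B,B], depth=2
  push(C) -> stack = [B,B,C], depth=3
  push(B) -> stack = [B,B,C,B], depth=4
  push(C) -> stack = [B,B,C,B,C], depth=5
Final depth = 5

5


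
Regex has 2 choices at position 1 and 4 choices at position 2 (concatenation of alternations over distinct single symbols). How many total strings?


First group: 2 alternatives
Second group: 4 alternatives
Concatenation: each choice from group 1 pairs with each from group 2
Total = 2 x 4 = 8

8


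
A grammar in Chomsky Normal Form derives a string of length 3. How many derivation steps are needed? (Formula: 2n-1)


Chomsky Normal Form derivation:
String length n = 3
Each step either:
  - Splits a nonterminal into two (n-1 such steps)
  - Converts a nonterminal to terminal (n such steps)
Total = (n-1) + n = 2n - 1
= 2(3) - 1
= 6 - 1
= 5

5


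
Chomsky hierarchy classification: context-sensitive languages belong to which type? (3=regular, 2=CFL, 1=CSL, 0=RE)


Chomsky hierarchy levels:
  Type 3: Regular (DFA/NFA/regex)
  Type 2: Context-free (PDA)
  Type 1: Context-sensitive
  Type 0: Recursively enumerable (TM)
'context-sensitive' corresponds to Type 1

1


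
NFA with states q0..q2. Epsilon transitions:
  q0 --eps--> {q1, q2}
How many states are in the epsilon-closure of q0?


Starting from q0
Initialize closure = {q0}
Follow epsilon from q0 -> add q1
Follow epsilon from q0 -> add q2
Final closure: {q0, q1, q2}
Size = 3

3


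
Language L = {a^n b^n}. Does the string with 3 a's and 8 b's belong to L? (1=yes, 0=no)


Language requires equal numbers of a's and b's
PDA pushes for each 'a', pops for each 'b'
Number of a's = 3
Number of b's = 8
3 != 8 -> Reject

0


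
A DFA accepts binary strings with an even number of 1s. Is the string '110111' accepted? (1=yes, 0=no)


DFA has 2 states: q_even (start, accept=yes) and q_odd
Processing string '110111' character by character:
  Position 0: read '1', 1-count=1 -> q_odd
  Position 1: read '1', 1-count=2 -> q_even
  Position 2: read '0', 1-count=2 -> q_even (no change)
  Position 3: read '1', 1-count=3 -> q_odd
  Position 4: read '1', 1-count=4 -> q_even
  Position 5: read '1', 1-count=5 -> q_odd
Final state: q_odd, total 1s = 5 (odd); the DFA requires an even count -> reject

0


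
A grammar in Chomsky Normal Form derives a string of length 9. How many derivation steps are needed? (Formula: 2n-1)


Chomsky Normal Form derivation:
String length n = 9
Each step either:
  - Splits a nonterminal into two (n-1 such steps)
  - Converts a nonterminal to terminal (n such steps)
Total = (n-1) + n = 2n - 1
= 2(9) - 1
= 18 - 1
= 17

17


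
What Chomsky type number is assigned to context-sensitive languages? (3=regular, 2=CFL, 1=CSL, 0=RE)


Chomsky hierarchy levels:
  Type 3: Regular (DFA/NFA/regex)
  Type 2: Context-free (PDA)
  Type 1: Context-sensitive
  Type 0: Recursively enumerable (TM)
'context-sensitive' corresponds to Type 1

1


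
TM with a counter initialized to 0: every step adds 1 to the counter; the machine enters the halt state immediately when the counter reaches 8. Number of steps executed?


Counter starts at 0. Counting sequence:
  Step 1: counter = 1
  Step 2: counter = 2
  Step 3: counter = 3
  Step 4: counter = 4
  Step 5: counter = 5
  Step 6: counter = 6
  Step 7: counter = 7
  Step 8: counter = 8
Counter reached 8 -> halt
Total steps = 8

8


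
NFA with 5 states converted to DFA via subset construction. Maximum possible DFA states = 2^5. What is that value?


NFA has 5 states
Subset construction: each DFA state = subset of NFA states
Maximum subsets = 2^5
2^5 = 32

32


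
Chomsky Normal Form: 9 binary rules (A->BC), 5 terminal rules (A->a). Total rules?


CNF allows two rule forms:
  A -> BC (binary): 9 rules
  A -> a (terminal): 5 rules
Total = 9 + 5 = 14

14


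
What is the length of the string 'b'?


String: 'b'
Counting characters:
  'b' appears 1 time(s)
Total length = 0 + 1 = 1

1


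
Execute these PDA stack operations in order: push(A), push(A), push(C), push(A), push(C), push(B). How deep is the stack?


Tracing stack operations:
  push(A) -> stack = [A], depth=1
  push(A) -> stack = [A,A], depth=2
  push(C) -> stack = [A,A,C], depth=3
  push(A) -> stack = [A,A,C,A], depth=4
  push(C) -> stack = [A,A,C,A,C], depth=5
  push(B) -> stack = [A,A,C,A,C,B], depth=6
Final depth = 6

6


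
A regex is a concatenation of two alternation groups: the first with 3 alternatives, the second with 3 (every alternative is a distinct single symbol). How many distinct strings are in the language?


First group: 3 alternatives
Second group: 3 alternatives
Concatenation: each choice from group 1 pairs with each from group 2
Total = 3 x 3 = 9

9


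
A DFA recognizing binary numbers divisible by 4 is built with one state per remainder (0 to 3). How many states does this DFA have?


Divisibility by 4 is tracked via the remainder mod 4: 0, 1, ..., 3
The construction assigns one state to each remainder
Number of remainders = 4

4


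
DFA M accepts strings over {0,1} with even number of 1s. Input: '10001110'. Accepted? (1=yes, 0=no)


DFA has 2 states: q_even (start, accept=yes) and q_odd
Processing string '10001110' character by character:
  Position 0: read '1', 1-count=1 -> q_odd
  Position 1: read '0', 1-count=1 -> q_odd (no change)
  Position 2: read '0', 1-count=1 -> q_odd (no change)
  Position 3: read '0', 1-count=1 -> q_odd (no change)
  Position 4: read '1', 1-count=2 -> q_even
  Position 5: read '1', 1-count=3 -> q_odd
  Position 6: read '1', 1-count=4 -> q_even
  Position 7: read '0', 1-count=4 -> q_even (no change)
Final state: q_even, total 1s = 4 (even); the DFA requires an even count -> accept

1


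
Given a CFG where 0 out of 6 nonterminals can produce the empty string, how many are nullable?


Nonterminals: {S, A, B, C, D, E}
A nonterminal is nullable if it can derive epsilon
Counting nullable nonterminals: 0
Total nullable = 0

0


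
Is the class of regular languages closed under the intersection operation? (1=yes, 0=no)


Regular languages are closed under:
- Union (DFA product construction)
- Intersection (DFA product construction)
- Complement (swap accept/reject states)
- Concatenation (NFA construction)
- Kleene star (NFA construction)
intersection is in this list
Therefore: closed

1


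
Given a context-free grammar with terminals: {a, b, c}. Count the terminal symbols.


Terminal symbols: a, b, c
Counting each: a (#1), b (#2), c (#3)
Total = 3

3


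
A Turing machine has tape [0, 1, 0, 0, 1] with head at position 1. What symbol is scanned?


Tape: [0, 1, 0, 0, 1]
Positions: 0 1 2 3 4
Values:    0 1 0 0 1
Head at position 1
tape[1] = 1

1


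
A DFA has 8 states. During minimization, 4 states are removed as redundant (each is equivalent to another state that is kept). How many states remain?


Original DFA: 8 states
Redundant states removed: 4
Minimized states = original - removed
= 8 - 4
= 4

4


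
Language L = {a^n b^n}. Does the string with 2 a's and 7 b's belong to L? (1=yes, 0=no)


Language requires equal numbers of a's and b's
PDA pushes for each 'a', pops for each 'b'
Number of a's = 2
Number of b's = 7
2 != 7 -> Reject

0


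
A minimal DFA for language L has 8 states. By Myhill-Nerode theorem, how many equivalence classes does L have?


Myhill-Nerode theorem:
Number of equivalence classes = number of states in minimal DFA
Minimal DFA states = 8
Therefore equivalence classes = 8

8


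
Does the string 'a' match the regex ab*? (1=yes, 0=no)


Pattern: ab*
String: 'a'
Pattern requires: exactly one 'a' followed by zero or more 'b's
First char is 'a' -> OK
Rest '': all b's? Yes
Result: 1

1


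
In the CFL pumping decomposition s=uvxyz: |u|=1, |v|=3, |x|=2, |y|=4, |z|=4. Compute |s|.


|s| = |u| + |v| + |x| + |y| + |z|
= 1 + 3 + 2 + 4 + 4
= 4 + 2 + 8
= 6 + 8
= 14

14


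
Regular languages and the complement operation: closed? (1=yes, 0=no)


Regular languages are closed under all standard operations:
- Union: Yes (product construction)
- Intersection: Yes (product construction)
- Complement: Yes (swap accept/reject)
- Concatenation: Yes (NFA construction)
Operation: complement -> Closed

1


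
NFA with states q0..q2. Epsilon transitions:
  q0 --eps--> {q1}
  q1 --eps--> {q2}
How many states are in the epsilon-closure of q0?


Starting from q0
Initialize closure = {q0}
Follow epsilon from q0 -> add q1
Follow epsilon from q1 -> add q2
Final closure: {q0, q1, q2}
Size = 3

3


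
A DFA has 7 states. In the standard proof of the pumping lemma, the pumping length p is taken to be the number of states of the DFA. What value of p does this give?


Pumping lemma for regular languages (standard proof):
Take p = |Q|, the number of DFA states.
Any string of length >= |Q| passes through |Q|+1 states while reading its first |Q| symbols,
so by pigeonhole some state repeats, giving the loop that can be pumped.
Here |Q| = 7
Therefore the proof uses p = 7

7
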